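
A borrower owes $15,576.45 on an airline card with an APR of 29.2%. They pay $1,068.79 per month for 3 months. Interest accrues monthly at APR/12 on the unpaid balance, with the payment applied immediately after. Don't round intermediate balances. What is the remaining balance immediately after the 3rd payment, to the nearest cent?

$13,456.40

Monthly rate r = 29.2%/12 = 2.43333% = 0.0243333.
Each month: B ← B·(1+r) − $1,068.79.
Month 1: interest $379.03; balance after payment $14,886.69.
Month 2: interest $362.24; balance after payment $14,180.14.
Month 3: interest $345.05; balance after payment $13,456.40.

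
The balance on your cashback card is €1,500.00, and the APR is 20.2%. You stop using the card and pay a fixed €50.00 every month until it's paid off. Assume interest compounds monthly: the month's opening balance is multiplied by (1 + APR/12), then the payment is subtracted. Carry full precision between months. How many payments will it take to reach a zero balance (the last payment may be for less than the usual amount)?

43 months

Monthly rate r = 20.2%/12 = 1.68333% = 0.0168333.
Recurrence: B ← B·(1+r) − €50.00.
Month 1: interest €25.25; balance after payment €1,475.25.
Month 2: interest €24.83; balance after payment €1,450.08.
Closed form: n = −ln(1 − rB₀/P)/ln(1+r) = −ln(0.495)/ln(1.01683) ≈ 42.125, so the balance reaches zero during payment 43.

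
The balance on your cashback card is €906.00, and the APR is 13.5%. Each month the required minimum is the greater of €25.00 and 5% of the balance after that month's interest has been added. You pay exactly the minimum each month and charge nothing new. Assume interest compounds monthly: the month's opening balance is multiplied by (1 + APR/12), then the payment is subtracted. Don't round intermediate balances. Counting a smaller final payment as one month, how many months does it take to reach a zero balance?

38 months

Monthly rate r = 13.5%/12 = 1.125% = 0.01125.
While 5% of the post-interest balance exceeds €25.00, each month B ← (B·(1+r))·(1 − 0.05), i.e. B shrinks by the factor (1+r)·0.95 = 0.96069.
This holds for months 1–16. Entering month 17 the balance is €476.92; 5% of the post-interest balance is now below €25.00, so the flat €25.00 minimum applies from here.
From month 17 a fixed €25.00 at rate r clears €476.92 in 22 more payments. Total: 16 + 22 = 38 months.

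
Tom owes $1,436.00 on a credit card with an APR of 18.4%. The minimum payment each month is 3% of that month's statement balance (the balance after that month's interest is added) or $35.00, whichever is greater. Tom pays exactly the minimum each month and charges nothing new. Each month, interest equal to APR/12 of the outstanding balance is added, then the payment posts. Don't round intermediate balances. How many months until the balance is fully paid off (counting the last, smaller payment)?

Monthly rate r = 18.4%/12 = 1.53333% = 0.0153333.
While 3% of the post-interest balance exceeds $35.00, each month B ← (B·(1+r))·(1 − 0.03), i.e. B shrinks by the factor (1+r)·0.97 = 0.98487.
This holds for months 1–15. Entering month 16 the balance is $1,142.51; 3% of the post-interest balance is now below $35.00, so the flat $35.00 minimum applies from here.
From month 16 a fixed $35.00 at rate r clears $1,142.51 in 46 more payments. Total: 15 + 46 = 61 months.

61 months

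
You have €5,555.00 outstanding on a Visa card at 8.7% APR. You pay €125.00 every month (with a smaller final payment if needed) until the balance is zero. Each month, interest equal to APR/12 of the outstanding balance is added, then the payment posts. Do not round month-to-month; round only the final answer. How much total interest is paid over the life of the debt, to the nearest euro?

Monthly rate r = 8.7%/12 = 0.725% = 0.00725.
Payoff takes n = ⌈−ln(1 − rB₀/P)/ln(1+r)⌉ = ⌈53.834⌉ = 54 payments; the last is €104.31.
Total paid = 53·€125.00 + €104.31 = €6,729.31.
Total interest = total paid − principal = €6,729.31 − €5,555.00 = €1,174.31.

€1,174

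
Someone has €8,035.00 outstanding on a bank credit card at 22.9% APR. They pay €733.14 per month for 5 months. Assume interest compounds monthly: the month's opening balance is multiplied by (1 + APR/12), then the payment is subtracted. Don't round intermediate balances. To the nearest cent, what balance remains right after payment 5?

Monthly rate r = 22.9%/12 = 1.90833% = 0.0190833.
Each month: B ← B·(1+r) − €733.14.
Month 1: interest €153.33; balance after payment €7,455.19.
Month 2: interest €142.27; balance after payment €6,864.32.
Month 3: interest €130.99; balance after payment €6,262.18.
Month 4: interest €119.50; balance after payment €5,648.54.
Month 5: interest €107.79; balance after payment €5,023.19.

€5,023.19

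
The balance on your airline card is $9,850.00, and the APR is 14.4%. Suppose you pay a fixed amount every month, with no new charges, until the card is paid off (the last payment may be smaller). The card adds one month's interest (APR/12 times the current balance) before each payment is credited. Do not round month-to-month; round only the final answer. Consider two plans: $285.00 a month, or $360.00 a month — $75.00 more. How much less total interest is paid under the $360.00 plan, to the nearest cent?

$787.26

Monthly rate r = 14.4%/12 = 1.2% = 0.012.
At $285.00/mo: n = ⌈−ln(1 − rB₀/P)/ln(1+r)⌉ = 45 payments (last $259.05); total interest = total paid − $9,850.00 = $2,949.05.
At $360.00/mo: 34 payments (last $131.79); total interest $2,161.79.
Interest saved = $2,949.05 − $2,161.79 = $787.26.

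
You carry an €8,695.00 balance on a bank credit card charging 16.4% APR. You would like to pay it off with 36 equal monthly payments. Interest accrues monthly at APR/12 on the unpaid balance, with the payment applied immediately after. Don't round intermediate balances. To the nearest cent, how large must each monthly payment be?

€307.41

Monthly rate r = 16.4%/12 = 1.36667% = 0.0136667.
Level-payment amortization: P = B₀·r / (1 − (1+r)^(−n)) = 8695.00·0.0136667 / (1 − 1.01367^(−36)).
Denominator 1 − (1+r)^(−36) = 0.386557241.
P = 118.832 / 0.386557241 ≈ 307.41.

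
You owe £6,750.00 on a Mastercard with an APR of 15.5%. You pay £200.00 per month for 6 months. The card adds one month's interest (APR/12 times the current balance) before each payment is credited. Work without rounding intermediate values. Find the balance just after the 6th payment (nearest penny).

£6,050.89

Monthly rate r = 15.5%/12 = 1.29167% = 0.0129167.
Each month: B ← B·(1+r) − £200.00.
Month 1: interest £87.19; balance after payment £6,637.19.
Month 2: interest £85.73; balance after payment £6,522.92.
Month 3: interest £84.25; balance after payment £6,407.17.
Month 4: interest £82.76; balance after payment £6,289.93.
Month 5: interest £81.24; balance after payment £6,171.18.
Month 6: interest £79.71; balance after payment £6,050.89.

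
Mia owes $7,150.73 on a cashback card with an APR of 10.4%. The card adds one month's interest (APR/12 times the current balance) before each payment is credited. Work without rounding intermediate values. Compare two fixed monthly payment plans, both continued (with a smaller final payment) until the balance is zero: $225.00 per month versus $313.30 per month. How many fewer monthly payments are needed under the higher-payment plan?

Monthly rate r = 10.4%/12 = 0.866667% = 0.00866667.
At $225.00/mo: n = ⌈−ln(1 − rB₀/P)/ln(1+r)⌉ = 38 payments (last $75.82); total interest = total paid − $7,150.73 = $1,250.09.
At $313.30/mo: 26 payments (last $170.00); total interest $851.77.
Payments saved = 38 − 26 = 12.

12 fewer payments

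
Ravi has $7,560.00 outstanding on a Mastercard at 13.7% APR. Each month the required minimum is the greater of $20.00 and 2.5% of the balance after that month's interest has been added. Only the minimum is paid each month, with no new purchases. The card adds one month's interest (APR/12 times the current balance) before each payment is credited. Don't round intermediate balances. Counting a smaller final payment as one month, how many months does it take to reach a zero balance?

215 months

Monthly rate r = 13.7%/12 = 1.14167% = 0.0114167.
While 2.5% of the post-interest balance exceeds $20.00, each month B ← (B·(1+r))·(1 − 0.025), i.e. B shrinks by the factor (1+r)·0.975 = 0.98613.
This holds for months 1–162. Entering month 163 the balance is $786.95; 2.5% of the post-interest balance is now below $20.00, so the flat $20.00 minimum applies from here.
From month 163 a fixed $20.00 at rate r clears $786.95 in 53 more payments. Total: 162 + 53 = 215 months.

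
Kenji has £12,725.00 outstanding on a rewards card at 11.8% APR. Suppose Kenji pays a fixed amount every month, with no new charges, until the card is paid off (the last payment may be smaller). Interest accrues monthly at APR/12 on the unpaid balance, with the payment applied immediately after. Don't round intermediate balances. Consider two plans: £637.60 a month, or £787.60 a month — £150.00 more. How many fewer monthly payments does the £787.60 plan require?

Monthly rate r = 11.8%/12 = 0.983333% = 0.00983333.
At £637.60/mo: n = ⌈−ln(1 − rB₀/P)/ln(1+r)⌉ = 23 payments (last £208.59); total interest = total paid − £12,725.00 = £1,510.79.
At £787.60/mo: 18 payments (last £537.19); total interest £1,201.39.
Payments saved = 23 − 18 = 5.

5 fewer payments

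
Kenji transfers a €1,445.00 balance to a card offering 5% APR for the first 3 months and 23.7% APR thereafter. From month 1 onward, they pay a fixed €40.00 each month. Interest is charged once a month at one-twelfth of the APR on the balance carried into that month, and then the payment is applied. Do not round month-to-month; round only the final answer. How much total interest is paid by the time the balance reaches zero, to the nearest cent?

€899.21

Promo months 1–3 at r₀ = 5%/12 = 0.00416667; months 4+ at r₁ = 23.7%/12 = 0.01975.
After month 3: iterate B ← B·(1+r₀) − €40.00 for 3 months → €1,342.64.
Then at r₁ with €40.00/mo: n₂ = −ln(1 − r₁·B/P)/ln(1+r₁) ≈ 55.60 → 56 more payments.
Total paid = 58·€40.00 + €24.21 = €2,344.21; interest = €2,344.21 − €1,445.00 = €899.21.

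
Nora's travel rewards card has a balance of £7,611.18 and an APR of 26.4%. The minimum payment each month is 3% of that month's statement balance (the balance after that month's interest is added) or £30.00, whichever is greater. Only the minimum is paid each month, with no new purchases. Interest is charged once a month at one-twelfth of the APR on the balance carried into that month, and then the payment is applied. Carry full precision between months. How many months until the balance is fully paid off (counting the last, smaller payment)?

Monthly rate r = 26.4%/12 = 2.2% = 0.022.
While 3% of the post-interest balance exceeds £30.00, each month B ← (B·(1+r))·(1 − 0.03), i.e. B shrinks by the factor (1+r)·0.97 = 0.99134.
This holds for months 1–236. Entering month 237 the balance is £977.22; 3% of the post-interest balance is now below £30.00, so the flat £30.00 minimum applies from here.
From month 237 a fixed £30.00 at rate r clears £977.22 in 58 more payments. Total: 236 + 58 = 294 months.

294 months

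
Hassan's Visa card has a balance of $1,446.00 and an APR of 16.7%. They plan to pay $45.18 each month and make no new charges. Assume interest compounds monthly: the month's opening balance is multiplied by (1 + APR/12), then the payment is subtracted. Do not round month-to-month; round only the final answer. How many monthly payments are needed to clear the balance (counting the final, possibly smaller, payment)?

Monthly rate r = 16.7%/12 = 1.39167% = 0.0139167.
Recurrence: B ← B·(1+r) − $45.18.
Month 1: interest $20.12; balance after payment $1,420.94.
Month 2: interest $19.77; balance after payment $1,395.54.
Closed form: n = −ln(1 − rB₀/P)/ln(1+r) = −ln(0.55459)/ln(1.01392) ≈ 42.655, so the balance reaches zero during payment 43.

43 months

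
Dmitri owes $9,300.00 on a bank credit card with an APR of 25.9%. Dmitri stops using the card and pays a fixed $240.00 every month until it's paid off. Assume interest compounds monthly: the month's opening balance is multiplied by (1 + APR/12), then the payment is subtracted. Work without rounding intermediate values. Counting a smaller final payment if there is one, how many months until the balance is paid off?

Monthly rate r = 25.9%/12 = 2.15833% = 0.0215833.
Recurrence: B ← B·(1+r) − $240.00.
Month 1: interest $200.72; balance after payment $9,260.73.
Month 2: interest $199.88; balance after payment $9,220.60.
Closed form: n = −ln(1 − rB₀/P)/ln(1+r) = −ln(0.16365)/ln(1.02158) ≈ 84.765, so the balance reaches zero during payment 85.

85 payments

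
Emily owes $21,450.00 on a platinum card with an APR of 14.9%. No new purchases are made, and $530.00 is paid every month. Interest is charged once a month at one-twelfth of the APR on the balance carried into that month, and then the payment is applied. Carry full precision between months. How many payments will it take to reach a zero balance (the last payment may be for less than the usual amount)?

57 months

Monthly rate r = 14.9%/12 = 1.24167% = 0.0124167.
Recurrence: B ← B·(1+r) − $530.00.
Month 1: interest $266.34; balance after payment $21,186.34.
Month 2: interest $263.06; balance after payment $20,919.40.
Closed form: n = −ln(1 − rB₀/P)/ln(1+r) = −ln(0.49748)/ln(1.01242) ≈ 56.580, so the balance reaches zero during payment 57.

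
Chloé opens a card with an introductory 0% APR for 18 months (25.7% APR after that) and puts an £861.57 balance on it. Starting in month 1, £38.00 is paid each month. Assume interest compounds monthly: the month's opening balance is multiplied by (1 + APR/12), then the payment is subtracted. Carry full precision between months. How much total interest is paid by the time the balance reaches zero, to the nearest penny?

Promo months 1–18 at r₀ = 0%/12 = 0; months 19+ at r₁ = 25.7%/12 = 0.0214167.
After month 18 (no interest yet): B = £861.57 − 18·£38.00 = £177.57.
Then at r₁ with £38.00/mo: n₂ = −ln(1 − r₁·B/P)/ln(1+r₁) ≈ 4.98 → 5 more payments.
Total paid = 22·£38.00 + £37.10 = £873.10; interest = £873.10 − £861.57 = £11.53.

£11.53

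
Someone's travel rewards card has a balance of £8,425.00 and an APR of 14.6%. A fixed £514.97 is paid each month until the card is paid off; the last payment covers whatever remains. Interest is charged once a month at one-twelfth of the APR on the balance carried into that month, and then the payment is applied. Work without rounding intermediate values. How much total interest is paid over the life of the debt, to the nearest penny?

Monthly rate r = 14.6%/12 = 1.21667% = 0.0121667.
Payoff takes n = ⌈−ln(1 − rB₀/P)/ln(1+r)⌉ = ⌈18.354⌉ = 19 payments; the last is £182.83.
Total paid = 18·£514.97 + £182.83 = £9,452.29.
Total interest = total paid − principal = £9,452.29 − £8,425.00 = £1,027.29.

£1,027.29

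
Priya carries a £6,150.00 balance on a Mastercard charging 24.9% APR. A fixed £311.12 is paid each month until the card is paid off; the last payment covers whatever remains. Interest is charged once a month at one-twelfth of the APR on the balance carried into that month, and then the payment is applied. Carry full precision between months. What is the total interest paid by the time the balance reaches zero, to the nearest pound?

£1,848

Monthly rate r = 24.9%/12 = 2.075% = 0.02075.
Payoff takes n = ⌈−ln(1 − rB₀/P)/ln(1+r)⌉ = ⌈25.705⌉ = 26 payments; the last is £220.05.
Total paid = 25·£311.12 + £220.05 = £7,998.05.
Total interest = total paid − principal = £7,998.05 − £6,150.00 = £1,848.05.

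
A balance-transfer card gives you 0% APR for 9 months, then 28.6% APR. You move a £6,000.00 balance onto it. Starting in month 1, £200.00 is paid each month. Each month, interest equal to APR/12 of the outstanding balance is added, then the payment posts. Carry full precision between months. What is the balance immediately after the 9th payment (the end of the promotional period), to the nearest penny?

£4,200.00

Promo months 1–9 at r₀ = 0%/12 = 0; months 10+ at r₁ = 28.6%/12 = 0.0238333.
After month 9 (no interest yet): B = £6,000.00 − 9·£200.00 = £4,200.00.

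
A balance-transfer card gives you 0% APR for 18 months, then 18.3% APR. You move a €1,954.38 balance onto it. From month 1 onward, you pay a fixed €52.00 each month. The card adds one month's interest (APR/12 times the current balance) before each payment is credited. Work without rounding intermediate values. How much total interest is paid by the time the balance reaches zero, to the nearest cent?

€200.60

Promo months 1–18 at r₀ = 0%/12 = 0; months 19+ at r₁ = 18.3%/12 = 0.01525.
After month 18 (no interest yet): B = €1,954.38 − 18·€52.00 = €1,018.38.
Then at r₁ with €52.00/mo: n₂ = −ln(1 − r₁·B/P)/ln(1+r₁) ≈ 23.44 → 24 more payments.
Total paid = 41·€52.00 + €22.98 = €2,154.98; interest = €2,154.98 − €1,954.38 = €200.60.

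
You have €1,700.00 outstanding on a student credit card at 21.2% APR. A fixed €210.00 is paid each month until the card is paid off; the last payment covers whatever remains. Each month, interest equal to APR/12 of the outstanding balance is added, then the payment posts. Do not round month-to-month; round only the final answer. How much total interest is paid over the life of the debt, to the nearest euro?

Monthly rate r = 21.2%/12 = 1.76667% = 0.0176667.
Payoff takes n = ⌈−ln(1 − rB₀/P)/ln(1+r)⌉ = ⌈8.813⌉ = 9 payments; the last is €171.00.
Total paid = 8·€210.00 + €171.00 = €1,851.00.
Total interest = total paid − principal = €1,851.00 − €1,700.00 = €151.00.

€151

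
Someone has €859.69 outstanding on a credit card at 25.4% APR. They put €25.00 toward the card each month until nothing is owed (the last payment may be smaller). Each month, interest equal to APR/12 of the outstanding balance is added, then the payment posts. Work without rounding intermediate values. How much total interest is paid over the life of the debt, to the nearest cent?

€693.73

Monthly rate r = 25.4%/12 = 2.11667% = 0.0211667.
Payoff takes n = ⌈−ln(1 − rB₀/P)/ln(1+r)⌉ = ⌈62.136⌉ = 63 payments; the last is €3.42.
Total paid = 62·€25.00 + €3.42 = €1,553.42.
Total interest = total paid − principal = €1,553.42 − €859.69 = €693.73.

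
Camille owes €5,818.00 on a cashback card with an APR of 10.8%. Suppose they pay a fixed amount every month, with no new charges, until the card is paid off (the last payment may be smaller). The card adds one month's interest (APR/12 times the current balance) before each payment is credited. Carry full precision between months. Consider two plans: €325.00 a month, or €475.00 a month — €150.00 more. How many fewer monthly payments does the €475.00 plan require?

Monthly rate r = 10.8%/12 = 0.9% = 0.009.
At €325.00/mo: n = ⌈−ln(1 − rB₀/P)/ln(1+r)⌉ = 20 payments (last €197.86); total interest = total paid − €5,818.00 = €554.86.
At €475.00/mo: 14 payments (last €17.15); total interest €374.15.
Payments saved = 20 − 14 = 6.

6 fewer payments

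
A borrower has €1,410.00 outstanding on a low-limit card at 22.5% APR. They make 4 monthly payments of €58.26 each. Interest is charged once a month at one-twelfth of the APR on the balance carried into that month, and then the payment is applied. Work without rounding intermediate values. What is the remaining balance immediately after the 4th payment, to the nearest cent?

Monthly rate r = 22.5%/12 = 1.875% = 0.01875.
Each month: B ← B·(1+r) − €58.26.
Month 1: interest €26.44; balance after payment €1,378.18.
Month 2: interest €25.84; balance after payment €1,345.76.
Month 3: interest €25.23; balance after payment €1,312.73.
Month 4: interest €24.61; balance after payment €1,279.09.

€1,279.09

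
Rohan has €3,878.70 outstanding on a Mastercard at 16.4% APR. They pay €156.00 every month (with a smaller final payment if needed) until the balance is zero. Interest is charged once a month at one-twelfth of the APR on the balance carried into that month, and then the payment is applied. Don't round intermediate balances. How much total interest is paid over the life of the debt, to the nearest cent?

€893.38

Monthly rate r = 16.4%/12 = 1.36667% = 0.0136667.
Payoff takes n = ⌈−ln(1 − rB₀/P)/ln(1+r)⌉ = ⌈30.589⌉ = 31 payments; the last is €92.08.
Total paid = 30·€156.00 + €92.08 = €4,772.08.
Total interest = total paid − principal = €4,772.08 − €3,878.70 = €893.38.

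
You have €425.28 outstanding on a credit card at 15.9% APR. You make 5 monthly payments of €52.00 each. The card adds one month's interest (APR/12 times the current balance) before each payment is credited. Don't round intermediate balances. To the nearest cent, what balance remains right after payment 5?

€187.23

Monthly rate r = 15.9%/12 = 1.325% = 0.01325.
Each month: B ← B·(1+r) − €52.00.
Month 1: interest €5.63; balance after payment €378.91.
Month 2: interest €5.02; balance after payment €331.94.
Month 3: interest €4.40; balance after payment €284.33.
Month 4: interest €3.77; balance after payment €236.10.
Month 5: interest €3.13; balance after payment €187.23.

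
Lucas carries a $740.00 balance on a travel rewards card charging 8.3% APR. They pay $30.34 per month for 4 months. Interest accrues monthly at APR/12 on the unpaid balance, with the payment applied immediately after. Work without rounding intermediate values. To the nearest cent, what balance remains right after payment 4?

Monthly rate r = 8.3%/12 = 0.691667% = 0.00691667.
Each month: B ← B·(1+r) − $30.34.
Month 1: interest $5.12; balance after payment $714.78.
Month 2: interest $4.94; balance after payment $689.38.
Month 3: interest $4.77; balance after payment $663.81.
Month 4: interest $4.59; balance after payment $638.06.

$638.06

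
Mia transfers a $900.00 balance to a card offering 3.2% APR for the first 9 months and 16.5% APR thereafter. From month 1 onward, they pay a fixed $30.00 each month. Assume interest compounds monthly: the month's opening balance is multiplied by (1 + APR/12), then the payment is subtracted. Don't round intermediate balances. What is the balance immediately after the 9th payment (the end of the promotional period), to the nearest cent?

Promo months 1–9 at r₀ = 3.2%/12 = 0.00266667; months 10+ at r₁ = 16.5%/12 = 0.01375.
After month 9: iterate B ← B·(1+r₀) − $30.00 for 9 months → $648.93.

$648.93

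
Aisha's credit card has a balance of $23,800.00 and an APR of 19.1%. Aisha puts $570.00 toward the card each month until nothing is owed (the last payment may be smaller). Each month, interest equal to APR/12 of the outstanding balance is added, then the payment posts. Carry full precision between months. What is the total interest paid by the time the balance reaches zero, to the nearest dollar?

$15,632

Monthly rate r = 19.1%/12 = 1.59167% = 0.0159167.
Payoff takes n = ⌈−ln(1 − rB₀/P)/ln(1+r)⌉ = ⌈69.177⌉ = 70 payments; the last is $101.80.
Total paid = 69·$570.00 + $101.80 = $39,431.80.
Total interest = total paid − principal = $39,431.80 − $23,800.00 = $15,631.80.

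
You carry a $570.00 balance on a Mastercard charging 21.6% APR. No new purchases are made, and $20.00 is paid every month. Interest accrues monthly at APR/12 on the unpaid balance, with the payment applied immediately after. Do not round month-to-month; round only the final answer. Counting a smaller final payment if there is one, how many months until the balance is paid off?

41 payments

Monthly rate r = 21.6%/12 = 1.8% = 0.018.
Recurrence: B ← B·(1+r) − $20.00.
Month 1: interest $10.26; balance after payment $560.26.
Month 2: interest $10.08; balance after payment $550.34.
Closed form: n = −ln(1 − rB₀/P)/ln(1+r) = −ln(0.487)/ln(1.018) ≈ 40.330, so the balance reaches zero during payment 41.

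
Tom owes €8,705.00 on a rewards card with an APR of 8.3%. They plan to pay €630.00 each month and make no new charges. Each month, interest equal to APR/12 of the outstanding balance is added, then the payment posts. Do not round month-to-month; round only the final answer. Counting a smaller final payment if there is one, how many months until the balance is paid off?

15 months

Monthly rate r = 8.3%/12 = 0.691667% = 0.00691667.
Recurrence: B ← B·(1+r) − €630.00.
Month 1: interest €60.21; balance after payment €8,135.21.
Month 2: interest €56.27; balance after payment €7,561.48.
Closed form: n = −ln(1 − rB₀/P)/ln(1+r) = −ln(0.90443)/ln(1.00692) ≈ 14.573, so the balance reaches zero during payment 15.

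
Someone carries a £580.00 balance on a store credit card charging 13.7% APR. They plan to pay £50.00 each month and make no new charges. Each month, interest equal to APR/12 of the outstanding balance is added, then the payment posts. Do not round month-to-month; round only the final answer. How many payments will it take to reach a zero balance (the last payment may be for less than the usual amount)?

Monthly rate r = 13.7%/12 = 1.14167% = 0.0114167.
Recurrence: B ← B·(1+r) − £50.00.
Month 1: interest £6.62; balance after payment £536.62.
Month 2: interest £6.13; balance after payment £492.75.
Closed form: n = −ln(1 − rB₀/P)/ln(1+r) = −ln(0.86757)/ln(1.01142) ≈ 12.514, so the balance reaches zero during payment 13.

13 payments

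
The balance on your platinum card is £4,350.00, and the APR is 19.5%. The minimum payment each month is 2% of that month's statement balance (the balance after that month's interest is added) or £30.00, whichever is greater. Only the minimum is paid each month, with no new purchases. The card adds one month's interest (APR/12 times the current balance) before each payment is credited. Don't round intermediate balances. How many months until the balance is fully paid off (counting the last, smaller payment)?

365 months

Monthly rate r = 19.5%/12 = 1.625% = 0.01625.
While 2% of the post-interest balance exceeds £30.00, each month B ← (B·(1+r))·(1 − 0.02), i.e. B shrinks by the factor (1+r)·0.98 = 0.99593.
This holds for months 1–265. Entering month 266 the balance is £1,474.17; 2% of the post-interest balance is now below £30.00, so the flat £30.00 minimum applies from here.
From month 266 a fixed £30.00 at rate r clears £1,474.17 in 100 more payments. Total: 265 + 100 = 365 months.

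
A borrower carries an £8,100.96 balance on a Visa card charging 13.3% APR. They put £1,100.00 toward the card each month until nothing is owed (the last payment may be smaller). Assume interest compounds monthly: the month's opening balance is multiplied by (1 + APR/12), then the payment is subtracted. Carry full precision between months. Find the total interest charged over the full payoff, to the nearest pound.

£398

Monthly rate r = 13.3%/12 = 1.10833% = 0.0110833.
Payoff takes n = ⌈−ln(1 − rB₀/P)/ln(1+r)⌉ = ⌈7.725⌉ = 8 payments; the last is £798.70.
Total paid = 7·£1,100.00 + £798.70 = £8,498.70.
Total interest = total paid − principal = £8,498.70 − £8,100.96 = £397.74.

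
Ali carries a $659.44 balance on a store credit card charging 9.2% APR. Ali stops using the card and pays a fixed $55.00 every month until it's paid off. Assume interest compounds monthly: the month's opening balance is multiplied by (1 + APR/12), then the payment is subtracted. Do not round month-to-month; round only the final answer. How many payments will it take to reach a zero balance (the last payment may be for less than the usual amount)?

13 months

Monthly rate r = 9.2%/12 = 0.766667% = 0.00766667.
Recurrence: B ← B·(1+r) − $55.00.
Month 1: interest $5.06; balance after payment $609.50.
Month 2: interest $4.67; balance after payment $559.17.
Closed form: n = −ln(1 − rB₀/P)/ln(1+r) = −ln(0.90808)/ln(1.00767) ≈ 12.625, so the balance reaches zero during payment 13.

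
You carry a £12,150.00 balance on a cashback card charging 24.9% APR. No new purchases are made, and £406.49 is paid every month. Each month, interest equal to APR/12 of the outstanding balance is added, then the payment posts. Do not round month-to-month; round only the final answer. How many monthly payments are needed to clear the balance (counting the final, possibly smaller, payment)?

Monthly rate r = 24.9%/12 = 2.075% = 0.02075.
Recurrence: B ← B·(1+r) − £406.49.
Month 1: interest £252.11; balance after payment £11,995.62.
Month 2: interest £248.91; balance after payment £11,838.04.
Closed form: n = −ln(1 − rB₀/P)/ln(1+r) = −ln(0.37978)/ln(1.02075) ≈ 47.141, so the balance reaches zero during payment 48.

48 payments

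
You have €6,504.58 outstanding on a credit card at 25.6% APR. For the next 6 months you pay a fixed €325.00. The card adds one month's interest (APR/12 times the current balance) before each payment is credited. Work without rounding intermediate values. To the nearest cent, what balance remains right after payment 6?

Monthly rate r = 25.6%/12 = 2.13333% = 0.0213333.
Each month: B ← B·(1+r) − €325.00.
Month 1: interest €138.76; balance after payment €6,318.34.
Month 2: interest €134.79; balance after payment €6,128.14.
Month 3: interest €130.73; balance after payment €5,933.87.
Month 4: interest €126.59; balance after payment €5,735.46.
Month 5: interest €122.36; balance after payment €5,532.81.
Month 6: interest €118.03; balance after payment €5,325.85.

€5,325.85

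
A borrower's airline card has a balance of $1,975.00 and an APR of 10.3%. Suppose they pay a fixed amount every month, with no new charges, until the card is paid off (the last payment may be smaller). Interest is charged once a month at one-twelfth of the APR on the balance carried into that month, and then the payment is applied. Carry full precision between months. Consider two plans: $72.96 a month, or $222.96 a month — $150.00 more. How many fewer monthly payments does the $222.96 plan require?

Monthly rate r = 10.3%/12 = 0.858333% = 0.00858333.
At $72.96/mo: n = ⌈−ln(1 − rB₀/P)/ln(1+r)⌉ = 31 payments (last $68.46); total interest = total paid − $1,975.00 = $282.26.
At $222.96/mo: 10 payments (last $56.46); total interest $88.10.
Payments saved = 31 − 10 = 21.

21 fewer payments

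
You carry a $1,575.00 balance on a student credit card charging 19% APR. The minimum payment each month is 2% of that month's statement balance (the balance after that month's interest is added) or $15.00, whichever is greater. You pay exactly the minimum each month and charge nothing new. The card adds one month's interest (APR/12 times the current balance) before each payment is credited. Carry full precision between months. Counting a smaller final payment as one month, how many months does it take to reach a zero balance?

265 months

Monthly rate r = 19%/12 = 1.58333% = 0.0158333.
While 2% of the post-interest balance exceeds $15.00, each month B ← (B·(1+r))·(1 − 0.02), i.e. B shrinks by the factor (1+r)·0.98 = 0.99552.
This holds for months 1–169. Entering month 170 the balance is $737.03; 2% of the post-interest balance is now below $15.00, so the flat $15.00 minimum applies from here.
From month 170 a fixed $15.00 at rate r clears $737.03 in 96 more payments. Total: 169 + 96 = 265 months.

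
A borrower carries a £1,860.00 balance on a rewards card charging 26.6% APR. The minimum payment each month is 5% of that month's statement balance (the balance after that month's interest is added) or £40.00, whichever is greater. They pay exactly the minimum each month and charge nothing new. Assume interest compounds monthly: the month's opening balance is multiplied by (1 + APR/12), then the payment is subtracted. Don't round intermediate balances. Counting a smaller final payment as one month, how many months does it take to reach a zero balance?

Monthly rate r = 26.6%/12 = 2.21667% = 0.0221667.
While 5% of the post-interest balance exceeds £40.00, each month B ← (B·(1+r))·(1 − 0.05), i.e. B shrinks by the factor (1+r)·0.95 = 0.97106.
This holds for months 1–30. Entering month 31 the balance is £770.68; 5% of the post-interest balance is now below £40.00, so the flat £40.00 minimum applies from here.
From month 31 a fixed £40.00 at rate r clears £770.68 in 26 more payments. Total: 30 + 26 = 56 months.

56 months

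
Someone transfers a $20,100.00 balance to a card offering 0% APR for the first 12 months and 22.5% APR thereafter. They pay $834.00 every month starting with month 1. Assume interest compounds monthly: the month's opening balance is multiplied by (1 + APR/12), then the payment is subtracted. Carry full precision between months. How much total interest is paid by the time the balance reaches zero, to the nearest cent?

Promo months 1–12 at r₀ = 0%/12 = 0; months 13+ at r₁ = 22.5%/12 = 0.01875.
After month 12 (no interest yet): B = $20,100.00 − 12·$834.00 = $10,092.00.
Then at r₁ with $834.00/mo: n₂ = −ln(1 − r₁·B/P)/ln(1+r₁) ≈ 13.85 → 14 more payments.
Total paid = 25·$834.00 + $712.07 = $21,562.07; interest = $21,562.07 − $20,100.00 = $1,462.07.

$1,462.07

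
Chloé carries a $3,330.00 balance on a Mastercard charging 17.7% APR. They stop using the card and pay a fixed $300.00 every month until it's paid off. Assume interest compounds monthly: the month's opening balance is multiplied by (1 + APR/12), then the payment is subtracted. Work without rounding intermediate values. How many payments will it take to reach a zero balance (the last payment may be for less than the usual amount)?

13 months

Monthly rate r = 17.7%/12 = 1.475% = 0.01475.
Recurrence: B ← B·(1+r) − $300.00.
Month 1: interest $49.12; balance after payment $3,079.12.
Month 2: interest $45.42; balance after payment $2,824.53.
Closed form: n = −ln(1 − rB₀/P)/ln(1+r) = −ln(0.83627)/ln(1.01475) ≈ 12.211, so the balance reaches zero during payment 13.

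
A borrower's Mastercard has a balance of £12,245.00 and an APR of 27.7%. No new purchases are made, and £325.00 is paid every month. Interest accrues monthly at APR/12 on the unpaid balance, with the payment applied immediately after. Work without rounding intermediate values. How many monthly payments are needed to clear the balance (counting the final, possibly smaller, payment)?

90 months

Monthly rate r = 27.7%/12 = 2.30833% = 0.0230833.
Recurrence: B ← B·(1+r) − £325.00.
Month 1: interest £282.66; balance after payment £12,202.66.
Month 2: interest £281.68; balance after payment £12,159.33.
Closed form: n = −ln(1 − rB₀/P)/ln(1+r) = −ln(0.13029)/ln(1.02308) ≈ 89.303, so the balance reaches zero during payment 90.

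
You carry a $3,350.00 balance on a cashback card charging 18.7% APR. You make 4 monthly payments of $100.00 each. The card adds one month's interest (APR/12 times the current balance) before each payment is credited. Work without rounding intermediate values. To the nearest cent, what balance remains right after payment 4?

$3,154.30

Monthly rate r = 18.7%/12 = 1.55833% = 0.0155833.
Each month: B ← B·(1+r) − $100.00.
Month 1: interest $52.20; balance after payment $3,302.20.
Month 2: interest $51.46; balance after payment $3,253.66.
Month 3: interest $50.70; balance after payment $3,204.37.
Month 4: interest $49.93; balance after payment $3,154.30.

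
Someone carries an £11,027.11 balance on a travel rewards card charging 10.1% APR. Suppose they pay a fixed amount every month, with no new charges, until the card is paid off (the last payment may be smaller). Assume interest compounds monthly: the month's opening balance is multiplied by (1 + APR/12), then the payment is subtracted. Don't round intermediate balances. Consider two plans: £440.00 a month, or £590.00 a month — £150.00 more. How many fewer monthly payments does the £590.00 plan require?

Monthly rate r = 10.1%/12 = 0.841667% = 0.00841667.
At £440.00/mo: n = ⌈−ln(1 − rB₀/P)/ln(1+r)⌉ = 29 payments (last £117.24); total interest = total paid − £11,027.11 = £1,410.13.
At £590.00/mo: 21 payments (last £248.70); total interest £1,021.59.
Payments saved = 29 − 21 = 8.

8 fewer payments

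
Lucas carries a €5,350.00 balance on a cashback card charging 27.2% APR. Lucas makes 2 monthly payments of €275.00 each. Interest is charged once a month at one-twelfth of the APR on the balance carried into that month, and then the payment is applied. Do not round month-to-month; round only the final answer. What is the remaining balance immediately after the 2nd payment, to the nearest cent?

€5,039.05

Monthly rate r = 27.2%/12 = 2.26667% = 0.0226667.
Each month: B ← B·(1+r) − €275.00.
Month 1: interest €121.27; balance after payment €5,196.27.
Month 2: interest €117.78; balance after payment €5,039.05.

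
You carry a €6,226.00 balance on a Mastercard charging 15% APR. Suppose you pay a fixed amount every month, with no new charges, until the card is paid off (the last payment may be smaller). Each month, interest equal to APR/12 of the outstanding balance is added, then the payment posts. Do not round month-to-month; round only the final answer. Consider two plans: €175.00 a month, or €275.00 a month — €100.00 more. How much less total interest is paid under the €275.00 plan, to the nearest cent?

Monthly rate r = 15%/12 = 1.25% = 0.0125.
At €175.00/mo: n = ⌈−ln(1 − rB₀/P)/ln(1+r)⌉ = 48 payments (last €62.43); total interest = total paid − €6,226.00 = €2,061.43.
At €275.00/mo: 27 payments (last €214.89); total interest €1,138.89.
Interest saved = €2,061.43 − €1,138.89 = €922.54.

€922.54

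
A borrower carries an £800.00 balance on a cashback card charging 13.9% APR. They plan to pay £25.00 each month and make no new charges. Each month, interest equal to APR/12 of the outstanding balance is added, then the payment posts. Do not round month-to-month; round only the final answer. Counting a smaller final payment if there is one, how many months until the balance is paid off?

Monthly rate r = 13.9%/12 = 1.15833% = 0.0115833.
Recurrence: B ← B·(1+r) − £25.00.
Month 1: interest £9.27; balance after payment £784.27.
Month 2: interest £9.08; balance after payment £768.35.
Closed form: n = −ln(1 − rB₀/P)/ln(1+r) = −ln(0.62933)/ln(1.01158) ≈ 40.210, so the balance reaches zero during payment 41.

41 payments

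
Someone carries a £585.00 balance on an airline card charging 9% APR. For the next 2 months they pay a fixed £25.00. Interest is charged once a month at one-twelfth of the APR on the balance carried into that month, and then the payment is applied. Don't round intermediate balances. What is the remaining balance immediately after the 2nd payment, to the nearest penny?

£543.62

Monthly rate r = 9%/12 = 0.75% = 0.0075.
Each month: B ← B·(1+r) − £25.00.
Month 1: interest £4.39; balance after payment £564.39.
Month 2: interest £4.23; balance after payment £543.62.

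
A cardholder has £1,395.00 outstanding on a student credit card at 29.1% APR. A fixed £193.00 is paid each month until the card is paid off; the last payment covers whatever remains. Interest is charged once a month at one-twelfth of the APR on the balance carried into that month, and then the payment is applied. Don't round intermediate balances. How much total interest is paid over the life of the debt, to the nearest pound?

Monthly rate r = 29.1%/12 = 2.425% = 0.02425.
Payoff takes n = ⌈−ln(1 − rB₀/P)/ln(1+r)⌉ = ⌈8.043⌉ = 9 payments; the last is £8.35.
Total paid = 8·£193.00 + £8.35 = £1,552.35.
Total interest = total paid − principal = £1,552.35 − £1,395.00 = £157.35.

£157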